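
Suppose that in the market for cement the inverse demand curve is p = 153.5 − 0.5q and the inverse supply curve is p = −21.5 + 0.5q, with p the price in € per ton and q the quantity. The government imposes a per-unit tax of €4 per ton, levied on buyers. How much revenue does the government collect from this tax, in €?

Tax revenue = €684.

Rewrite in direct form: qd = 307 − 2p and qs = 2p + 43.
Without the tax, 307 − 2p = 2p + 43 gives 4p = 264, so p* = €66 and q* = 175.
With the tax collected from buyers, demand (in seller-price terms) shifts: qd = 307 − 2(p + 4).
New equilibrium: buyers pay €68, sellers receive €64, q = 171. (Wedge: pb − ps = 4.)
Revenue = t · Q = 4 · 171 = €684.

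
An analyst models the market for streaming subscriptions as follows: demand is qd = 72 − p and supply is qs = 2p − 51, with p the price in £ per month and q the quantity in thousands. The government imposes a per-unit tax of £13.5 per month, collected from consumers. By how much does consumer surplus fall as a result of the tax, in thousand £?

Before the tax: set 72 − p = 2p − 51 → p* = £41, q* = 31.
With the tax collected from consumers, demand (in seller-price terms) shifts: qd = 72 − (p + 13.5).
New equilibrium: consumers pay £50, producers receive £36.5, q = 22. (Wedge: pb − ps = 13.5.)
ΔCS is the trapezoid between Q = 22 and Q = 31 of height £9: ½ · (31 + 22) · 9 = £238.5.

Consumer surplus falls by £238.5 thousand.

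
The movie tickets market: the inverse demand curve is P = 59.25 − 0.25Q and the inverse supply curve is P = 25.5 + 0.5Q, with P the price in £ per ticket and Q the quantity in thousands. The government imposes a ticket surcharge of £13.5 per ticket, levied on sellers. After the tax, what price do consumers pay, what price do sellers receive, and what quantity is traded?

Inverting to Q(P) form: Qd = 237 − 4P; Qs = 2P − 51.
Before the tax: set 237 − 4P = 2P − 51 → P* = £48, Q* = 45.
With the tax collected from sellers, supply shifts: Qs = 2(P − 13.5) − 51.
New equilibrium: consumers pay £52.5, sellers receive £39, Q = 27. (Wedge: Pb − Ps = 13.5.)

Consumers pay £52.5; sellers receive £39; quantity = 27.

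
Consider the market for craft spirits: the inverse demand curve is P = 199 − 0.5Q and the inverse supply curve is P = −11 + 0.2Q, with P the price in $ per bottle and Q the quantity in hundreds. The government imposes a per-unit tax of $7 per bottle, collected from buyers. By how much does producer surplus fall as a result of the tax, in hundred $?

Inverting to Q(P) form: Qd = 398 − 2P; Qs = 5P + 55.
Before the tax: set 398 − 2P = 5P + 55 → P* = $49, Q* = 300.
With the tax collected from buyers, demand (in seller-price terms) shifts: Qd = 398 − 2(P + 7).
Solving gives Q = 290 with buyers paying $54 and producers receiving $47 (the $7 wedge).
ΔPS is the trapezoid between Q = 290 and Q = 300 of height $2: ½ · (300 + 290) · 2 = $590.

Producer surplus falls by $590 hundred.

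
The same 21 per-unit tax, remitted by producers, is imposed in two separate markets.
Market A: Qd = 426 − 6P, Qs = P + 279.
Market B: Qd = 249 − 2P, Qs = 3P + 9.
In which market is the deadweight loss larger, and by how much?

Market B, by 75.6.

Market A: pre-tax P* = 21, Q* = 300; post-tax Q = 282; deadweight loss = 189.
Market B: pre-tax P* = 48, Q* = 153; post-tax Q = 127.8; deadweight loss = 264.6.
Difference: 189 vs 264.6 → market B is larger by 75.6.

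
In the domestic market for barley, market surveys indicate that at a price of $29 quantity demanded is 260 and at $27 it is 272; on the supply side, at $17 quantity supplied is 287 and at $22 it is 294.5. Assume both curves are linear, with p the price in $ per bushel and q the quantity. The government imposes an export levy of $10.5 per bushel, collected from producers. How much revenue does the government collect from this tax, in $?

Tax revenue = $2975.7.

Demand slope: (272 − 260)/(27 − 29) = -6, so qd = 434 − 6p.
Supply slope: (294.5 − 287)/(22 − 17) = 1.5, so qs = 1.5p + 261.5.
Without the tax, 434 − 6p = 1.5p + 261.5 gives 7.5p = 172.5, so p* = $23 and q* = 296.
With the tax collected from producers, supply shifts: qs = 1.5(p − 10.5) + 261.5.
New equilibrium: buyers pay $25.1, producers receive $14.6, q = 283.4. (Wedge: pb − ps = 10.5.)
Revenue = t · Q = 10.5 · 283.4 = $2975.7.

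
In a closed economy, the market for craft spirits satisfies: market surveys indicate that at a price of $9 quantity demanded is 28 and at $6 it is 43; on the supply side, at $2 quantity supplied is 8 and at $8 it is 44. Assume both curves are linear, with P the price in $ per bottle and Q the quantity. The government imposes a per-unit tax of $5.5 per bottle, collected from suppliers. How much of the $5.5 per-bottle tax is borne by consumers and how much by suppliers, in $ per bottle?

Demand slope: (43 − 28)/(6 − 9) = -5, so Qd = 73 − 5P.
Supply slope: (44 − 8)/(8 − 2) = 6, so Qs = 6P − 4.
Before the tax: set 73 − 5P = 6P − 4 → P* = $7, Q* = 38.
With the tax collected from suppliers, supply shifts: Qs = 6(P − 5.5) − 4.
Solving gives Q = 23 with consumers paying $10 and suppliers receiving $4.5 (the $5.5 wedge).
Burden on consumers: $3; on suppliers: $2.5. (They sum to $5.5.)

Consumers bear $3 per bottle; suppliers bear $2.5 per bottle.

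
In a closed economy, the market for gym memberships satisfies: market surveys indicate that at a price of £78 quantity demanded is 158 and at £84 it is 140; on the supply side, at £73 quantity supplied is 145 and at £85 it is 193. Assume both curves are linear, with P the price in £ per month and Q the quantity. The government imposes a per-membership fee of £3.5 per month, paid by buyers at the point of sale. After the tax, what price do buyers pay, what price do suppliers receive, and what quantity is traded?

Demand slope: (140 − 158)/(84 − 78) = -3, so Qd = 392 − 3P.
Supply slope: (193 − 145)/(85 − 73) = 4, so Qs = 4P − 147.
Before the tax: set 392 − 3P = 4P − 147 → P* = £77, Q* = 161.
With the tax collected from buyers, demand (in seller-price terms) shifts: Qd = 392 − 3(P + 3.5).
Solving gives Q = 155 with buyers paying £79 and suppliers receiving £75.5 (the £3.5 wedge).
The less price-elastic side of the market bears the larger share of a per-unit tax.

Buyers pay £79; suppliers receive £75.5; quantity = 155.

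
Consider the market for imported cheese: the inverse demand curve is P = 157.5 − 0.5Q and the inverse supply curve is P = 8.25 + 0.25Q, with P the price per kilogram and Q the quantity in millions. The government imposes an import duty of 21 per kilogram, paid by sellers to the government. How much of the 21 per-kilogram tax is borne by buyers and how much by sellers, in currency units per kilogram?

Rewrite in direct form: Qd = 315 − 2P and Qs = 4P − 33.
Without the tax, 315 − 2P = 4P − 33 gives 6P = 348, so P* = 58 and Q* = 199.
With the tax collected from sellers, supply shifts: Qs = 4(P − 21) − 33.
Solving gives Q = 171 with buyers paying 72 and sellers receiving 51 (the 21 wedge).
Burden on buyers: 14; on sellers: 7. (They sum to 21.)

Buyers bear 14 per kilogram; sellers bear 7 per kilogram.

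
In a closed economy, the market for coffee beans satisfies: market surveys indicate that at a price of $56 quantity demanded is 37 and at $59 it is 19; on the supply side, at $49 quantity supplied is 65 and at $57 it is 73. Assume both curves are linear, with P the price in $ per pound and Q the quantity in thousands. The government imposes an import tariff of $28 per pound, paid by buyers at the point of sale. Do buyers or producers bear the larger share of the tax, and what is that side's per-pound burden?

Producers bear the larger share: $24 per pound.

Demand slope: (19 − 37)/(59 − 56) = -6, so Qd = 373 − 6P.
Supply slope: (73 − 65)/(57 − 49) = 1, so Qs = P + 16.
Without the tax, 373 − 6P = P + 16 gives 7P = 357, so P* = $51 and Q* = 67.
With the tax collected from buyers, demand (in seller-price terms) shifts: Qd = 373 − 6(P + 28).
New equilibrium: buyers pay $55, producers receive $27, Q = 43. (Wedge: Pb − Ps = 28.)
Per-pound burden: buyers $4, producers $24.
Producers take the larger share because supply is less price-elastic here (demand slope 6 vs supply slope 1).
The less price-elastic side of the market bears the larger share of a per-unit tax.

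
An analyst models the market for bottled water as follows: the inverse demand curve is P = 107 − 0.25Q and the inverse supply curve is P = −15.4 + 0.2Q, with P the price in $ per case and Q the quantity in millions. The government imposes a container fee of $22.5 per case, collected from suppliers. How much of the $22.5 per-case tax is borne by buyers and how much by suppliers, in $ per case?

Buyers bear $12.5 per case; suppliers bear $10 per case.

Inverting to Q(P) form: Qd = 428 − 4P; Qs = 5P + 77.
Without the tax, 428 − 4P = 5P + 77 gives 9P = 351, so P* = $39 and Q* = 272.
With the tax collected from suppliers, supply shifts: Qs = 5(P − 22.5) + 77.
Solving gives Q = 222 with buyers paying $51.5 and suppliers receiving $29 (the $22.5 wedge).
Burden on buyers: $12.5; on suppliers: $10. (They sum to $22.5.)
The less price-elastic side of the market bears the larger share of a per-unit tax.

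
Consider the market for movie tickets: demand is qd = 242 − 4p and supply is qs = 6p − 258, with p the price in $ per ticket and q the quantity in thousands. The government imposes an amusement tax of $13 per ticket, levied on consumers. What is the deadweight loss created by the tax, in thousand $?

Before the tax: set 242 − 4p = 6p − 258 → p* = $50, q* = 42.
With the tax collected from consumers, demand (in seller-price terms) shifts: qd = 242 − 4(p + 13).
New equilibrium: consumers pay $57.8, sellers receive $44.8, q = 10.8. (Wedge: pb − ps = 13.)
Quantity falls by |ΔQ| = |42 − 10.8| = 31.2.
DWL = ½ · t · |ΔQ| = ½ · 13 · 31.2 = $202.8.

Deadweight loss = $202.8 thousand.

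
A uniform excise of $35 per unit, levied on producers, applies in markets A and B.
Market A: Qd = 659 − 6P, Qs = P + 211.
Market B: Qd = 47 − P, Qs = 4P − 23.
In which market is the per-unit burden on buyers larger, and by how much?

Market A: pre-tax P* = $64, Q* = 275; post-tax Q = 245; per-unit burden on buyers = $5.
Market B: pre-tax P* = $14, Q* = 33; post-tax Q = 5; per-unit burden on buyers = $28.
Difference: $5 vs $28 → market B is larger by $23.

Market B, by $23.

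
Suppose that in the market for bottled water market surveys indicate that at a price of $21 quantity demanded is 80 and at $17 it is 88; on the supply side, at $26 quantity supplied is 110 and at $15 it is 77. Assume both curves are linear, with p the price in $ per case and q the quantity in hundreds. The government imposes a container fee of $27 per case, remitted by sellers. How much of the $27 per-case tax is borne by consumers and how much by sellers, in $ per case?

Demand slope: (88 − 80)/(17 − 21) = -2, so qd = 122 − 2p.
Supply slope: (77 − 110)/(15 − 26) = 3, so qs = 3p + 32.
Before the tax: set 122 − 2p = 3p + 32 → p* = $18, q* = 86.
With the tax collected from sellers, supply shifts: qs = 3(p − 27) + 32.
New equilibrium: consumers pay $34.2, sellers receive $7.2, q = 53.6. (Wedge: pb − ps = 27.)
Burden on consumers: $16.2; on sellers: $10.8. (They sum to $27.)
The less price-elastic side of the market bears the larger share of a per-unit tax.

Consumers bear $16.2 per case; sellers bear $10.8 per case.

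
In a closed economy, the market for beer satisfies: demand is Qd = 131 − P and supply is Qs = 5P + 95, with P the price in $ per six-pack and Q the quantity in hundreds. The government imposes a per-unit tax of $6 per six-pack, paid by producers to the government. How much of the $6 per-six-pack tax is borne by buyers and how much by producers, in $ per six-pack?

Buyers bear $5 per six-pack; producers bear $1 per six-pack.

Before the tax: set 131 − P = 5P + 95 → P* = $6, Q* = 125.
With the tax collected from producers, supply shifts: Qs = 5(P − 6) + 95.
New equilibrium: buyers pay $11, producers receive $5, Q = 120. (Wedge: Pb − Ps = 6.)
Burden on buyers: $5; on producers: $1. (They sum to $6.)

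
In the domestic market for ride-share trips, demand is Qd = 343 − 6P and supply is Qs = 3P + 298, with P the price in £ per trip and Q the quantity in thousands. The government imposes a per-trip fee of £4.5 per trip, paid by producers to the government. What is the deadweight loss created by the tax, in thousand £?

Before the tax: set 343 − 6P = 3P + 298 → P* = £5, Q* = 313.
With the tax collected from producers, supply shifts: Qs = 3(P − 4.5) + 298.
Solving gives Q = 304 with consumers paying £6.5 and producers receiving £2 (the £4.5 wedge).
Quantity falls by |ΔQ| = |313 − 304| = 9.
DWL = ½ · t · |ΔQ| = ½ · 4.5 · 9 = £20.25.

Deadweight loss = £20.25 thousand.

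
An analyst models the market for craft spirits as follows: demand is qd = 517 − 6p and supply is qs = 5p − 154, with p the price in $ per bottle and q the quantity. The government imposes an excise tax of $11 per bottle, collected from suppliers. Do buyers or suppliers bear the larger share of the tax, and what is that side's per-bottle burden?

Suppliers bear the larger share: $6 per bottle.

Before the tax: set 517 − 6p = 5p − 154 → p* = $61, q* = 151.
With the tax collected from suppliers, supply shifts: qs = 5(p − 11) − 154.
New equilibrium: buyers pay $66, suppliers receive $55, q = 121. (Wedge: pb − ps = 11.)
Per-bottle burden: buyers $5, suppliers $6.
Suppliers take the larger share because supply is less price-elastic here (demand slope 6 vs supply slope 5).
The less price-elastic side of the market bears the larger share of a per-unit tax.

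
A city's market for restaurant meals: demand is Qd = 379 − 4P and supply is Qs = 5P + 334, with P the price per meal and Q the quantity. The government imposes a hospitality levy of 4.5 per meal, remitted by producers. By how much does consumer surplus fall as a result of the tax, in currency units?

Consumer surplus falls by 885.

Without the tax, 379 − 4P = 5P + 334 gives 9P = 45, so P* = 5 and Q* = 359.
With the tax collected from producers, supply shifts: Qs = 5(P − 4.5) + 334.
New equilibrium: buyers pay 7.5, producers receive 3, Q = 349. (Wedge: Pb − Ps = 4.5.)
ΔCS is the trapezoid between Q = 349 and Q = 359 of height 2.5: ½ · (359 + 349) · 2.5 = 885.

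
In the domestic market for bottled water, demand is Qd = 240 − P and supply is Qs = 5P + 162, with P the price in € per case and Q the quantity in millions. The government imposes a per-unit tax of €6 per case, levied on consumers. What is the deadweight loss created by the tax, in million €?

Deadweight loss = €15 million.

Without the tax, 240 − P = 5P + 162 gives 6P = 78, so P* = €13 and Q* = 227.
With the tax collected from consumers, demand (in seller-price terms) shifts: Qd = 240 − (P + 6).
New equilibrium: consumers pay €18, producers receive €12, Q = 222. (Wedge: Pb − Ps = 6.)
Quantity falls by |ΔQ| = |227 − 222| = 5.
DWL = ½ · t · |ΔQ| = ½ · 6 · 5 = €15.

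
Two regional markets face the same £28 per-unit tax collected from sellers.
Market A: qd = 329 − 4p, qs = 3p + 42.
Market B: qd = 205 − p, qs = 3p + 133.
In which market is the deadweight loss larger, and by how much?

Market A, by £378.

Market A: pre-tax p* = £41, q* = 165; post-tax q = 117; deadweight loss = £672.
Market B: pre-tax p* = £18, q* = 187; post-tax q = 166; deadweight loss = £294.
Difference: £672 vs £294 → market A is larger by £378.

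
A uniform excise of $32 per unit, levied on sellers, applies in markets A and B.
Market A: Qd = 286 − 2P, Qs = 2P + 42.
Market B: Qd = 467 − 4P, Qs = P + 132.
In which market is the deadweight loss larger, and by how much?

Market A, by $102.4.

Market A: pre-tax P* = $61, Q* = 164; post-tax Q = 132; deadweight loss = $512.
Market B: pre-tax P* = $67, Q* = 199; post-tax Q = 173.4; deadweight loss = $409.6.
Difference: $512 vs $409.6 → market A is larger by $102.4.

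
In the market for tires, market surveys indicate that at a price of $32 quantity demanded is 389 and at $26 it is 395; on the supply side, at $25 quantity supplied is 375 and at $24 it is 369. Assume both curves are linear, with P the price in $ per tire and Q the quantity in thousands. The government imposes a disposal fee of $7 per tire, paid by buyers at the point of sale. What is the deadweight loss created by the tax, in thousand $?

Deadweight loss = $21 thousand.

Demand slope: (395 − 389)/(26 − 32) = -1, so Qd = 421 − P.
Supply slope: (369 − 375)/(24 − 25) = 6, so Qs = 6P + 225.
Without the tax, 421 − P = 6P + 225 gives 7P = 196, so P* = $28 and Q* = 393.
With the tax collected from buyers, demand (in seller-price terms) shifts: Qd = 421 − (P + 7).
New equilibrium: buyers pay $34, producers receive $27, Q = 387. (Wedge: Pb − Ps = 7.)
Quantity falls by |ΔQ| = |393 − 387| = 6.
DWL = ½ · t · |ΔQ| = ½ · 7 · 6 = $21.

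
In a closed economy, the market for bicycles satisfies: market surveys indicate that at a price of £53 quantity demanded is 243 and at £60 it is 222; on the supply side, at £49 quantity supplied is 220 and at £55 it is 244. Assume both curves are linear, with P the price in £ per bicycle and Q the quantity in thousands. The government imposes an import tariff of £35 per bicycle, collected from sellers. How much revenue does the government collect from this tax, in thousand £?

Tax revenue = £6300 thousand.

Demand slope: (222 − 243)/(60 − 53) = -3, so Qd = 402 − 3P.
Supply slope: (244 − 220)/(55 − 49) = 4, so Qs = 4P + 24.
Without the tax, 402 − 3P = 4P + 24 gives 7P = 378, so P* = £54 and Q* = 240.
With the tax collected from sellers, supply shifts: Qs = 4(P − 35) + 24.
Solving gives Q = 180 with consumers paying £74 and sellers receiving £39 (the £35 wedge).
Revenue = t · Q = 35 · 180 = £6300.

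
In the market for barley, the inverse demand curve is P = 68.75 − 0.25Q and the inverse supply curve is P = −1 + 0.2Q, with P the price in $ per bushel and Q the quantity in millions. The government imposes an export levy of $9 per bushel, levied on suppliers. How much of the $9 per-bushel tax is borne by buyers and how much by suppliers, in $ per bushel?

Buyers bear $5 per bushel; suppliers bear $4 per bushel.

Rewrite in direct form: Qd = 275 − 4P and Qs = 5P + 5.
Before the tax: set 275 − 4P = 5P + 5 → P* = $30, Q* = 155.
With the tax collected from suppliers, supply shifts: Qs = 5(P − 9) + 5.
Solving gives Q = 135 with buyers paying $35 and suppliers receiving $26 (the $9 wedge).
Burden on buyers: $5; on suppliers: $4. (They sum to $9.)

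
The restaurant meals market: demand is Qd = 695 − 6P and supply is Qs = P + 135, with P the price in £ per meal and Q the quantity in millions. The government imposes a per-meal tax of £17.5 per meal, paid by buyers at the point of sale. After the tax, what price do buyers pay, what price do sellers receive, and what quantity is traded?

Buyers pay £82.5; sellers receive £65; quantity = 200.

Without the tax, 695 − 6P = P + 135 gives 7P = 560, so P* = £80 and Q* = 215.
With the tax collected from buyers, demand (in seller-price terms) shifts: Qd = 695 − 6(P + 17.5).
New equilibrium: buyers pay £82.5, sellers receive £65, Q = 200. (Wedge: Pb − Ps = 17.5.)
The less price-elastic side of the market bears the larger share of a per-unit tax.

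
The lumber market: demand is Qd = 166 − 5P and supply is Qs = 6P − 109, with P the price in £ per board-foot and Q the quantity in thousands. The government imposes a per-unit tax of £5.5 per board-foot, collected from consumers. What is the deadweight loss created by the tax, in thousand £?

Deadweight loss = £41.25 thousand.

Without the tax, 166 − 5P = 6P − 109 gives 11P = 275, so P* = £25 and Q* = 41.
With the tax collected from consumers, demand (in seller-price terms) shifts: Qd = 166 − 5(P + 5.5).
Solving gives Q = 26 with consumers paying £28 and sellers receiving £22.5 (the £5.5 wedge).
Quantity falls by |ΔQ| = |41 − 26| = 15.
DWL = ½ · t · |ΔQ| = ½ · 5.5 · 15 = £41.25.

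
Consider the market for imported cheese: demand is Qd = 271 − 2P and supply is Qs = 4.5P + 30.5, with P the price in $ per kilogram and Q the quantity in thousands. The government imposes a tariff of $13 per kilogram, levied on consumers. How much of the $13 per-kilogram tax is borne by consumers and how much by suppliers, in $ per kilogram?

Without the tax, 271 − 2P = 4.5P + 30.5 gives 6.5P = 240.5, so P* = $37 and Q* = 197.
With the tax collected from consumers, demand (in seller-price terms) shifts: Qd = 271 − 2(P + 13).
Solving gives Q = 179 with consumers paying $46 and suppliers receiving $33 (the $13 wedge).
Burden on consumers: $9; on suppliers: $4. (They sum to $13.)

Consumers bear $9 per kilogram; suppliers bear $4 per kilogram.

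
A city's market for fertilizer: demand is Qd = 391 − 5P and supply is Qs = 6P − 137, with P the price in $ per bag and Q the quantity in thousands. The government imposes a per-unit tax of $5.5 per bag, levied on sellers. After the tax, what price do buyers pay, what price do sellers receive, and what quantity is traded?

Without the tax, 391 − 5P = 6P − 137 gives 11P = 528, so P* = $48 and Q* = 151.
With the tax collected from sellers, supply shifts: Qs = 6(P − 5.5) − 137.
Solving gives Q = 136 with buyers paying $51 and sellers receiving $45.5 (the $5.5 wedge).
The less price-elastic side of the market bears the larger share of a per-unit tax.

Buyers pay $51; sellers receive $45.5; quantity = 136.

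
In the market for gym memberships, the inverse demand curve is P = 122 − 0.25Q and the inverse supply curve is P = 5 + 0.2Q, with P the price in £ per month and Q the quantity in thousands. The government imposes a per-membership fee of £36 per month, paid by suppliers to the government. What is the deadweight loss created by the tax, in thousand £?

Rewrite in direct form: Qd = 488 − 4P and Qs = 5P − 25.
Before the tax: set 488 − 4P = 5P − 25 → P* = £57, Q* = 260.
With the tax collected from suppliers, supply shifts: Qs = 5(P − 36) − 25.
New equilibrium: buyers pay £77, suppliers receive £41, Q = 180. (Wedge: Pb − Ps = 36.)
Quantity falls by |ΔQ| = |260 − 180| = 80.
DWL = ½ · t · |ΔQ| = ½ · 36 · 80 = £1440.

Deadweight loss = £1440 thousand.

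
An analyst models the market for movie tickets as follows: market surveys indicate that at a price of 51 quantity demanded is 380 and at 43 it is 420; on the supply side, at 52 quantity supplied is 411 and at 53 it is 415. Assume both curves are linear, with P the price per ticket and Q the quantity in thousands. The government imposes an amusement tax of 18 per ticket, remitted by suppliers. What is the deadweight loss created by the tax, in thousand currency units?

Demand slope: (420 − 380)/(43 − 51) = -5, so Qd = 635 − 5P.
Supply slope: (415 − 411)/(53 − 52) = 4, so Qs = 4P + 203.
Without the tax, 635 − 5P = 4P + 203 gives 9P = 432, so P* = 48 and Q* = 395.
With the tax collected from suppliers, supply shifts: Qs = 4(P − 18) + 203.
New equilibrium: consumers pay 56, suppliers receive 38, Q = 355. (Wedge: Pb − Ps = 18.)
Quantity falls by |ΔQ| = |395 − 355| = 40.
DWL = ½ · t · |ΔQ| = ½ · 18 · 40 = 360.

Deadweight loss = 360 thousand.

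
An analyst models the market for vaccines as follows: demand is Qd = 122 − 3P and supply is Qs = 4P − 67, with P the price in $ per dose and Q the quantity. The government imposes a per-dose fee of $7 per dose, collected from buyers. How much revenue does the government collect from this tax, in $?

Before the tax: set 122 − 3P = 4P − 67 → P* = $27, Q* = 41.
With the tax collected from buyers, demand (in seller-price terms) shifts: Qd = 122 − 3(P + 7).
New equilibrium: buyers pay $31, suppliers receive $24, Q = 29. (Wedge: Pb − Ps = 7.)
Revenue = t · Q = 7 · 29 = $203.

Tax revenue = $203.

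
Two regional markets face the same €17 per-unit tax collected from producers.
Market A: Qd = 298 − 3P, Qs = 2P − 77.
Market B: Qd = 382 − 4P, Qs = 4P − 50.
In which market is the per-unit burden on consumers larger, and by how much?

Market B, by €1.7.

Market A: pre-tax P* = €75, Q* = 73; post-tax Q = 52.6; per-unit burden on consumers = €6.8.
Market B: pre-tax P* = €54, Q* = 166; post-tax Q = 132; per-unit burden on consumers = €8.5.
Difference: €6.8 vs €8.5 → market B is larger by €1.7.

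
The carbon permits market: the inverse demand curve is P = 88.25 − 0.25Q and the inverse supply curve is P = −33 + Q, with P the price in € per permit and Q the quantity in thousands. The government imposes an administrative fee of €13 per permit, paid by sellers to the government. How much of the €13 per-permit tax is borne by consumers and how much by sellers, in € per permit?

Rewrite in direct form: Qd = 353 − 4P and Qs = P + 33.
Before the tax: set 353 − 4P = P + 33 → P* = €64, Q* = 97.
With the tax collected from sellers, supply shifts: Qs = (P − 13) + 33.
Solving gives Q = 86.6 with consumers paying €66.6 and sellers receiving €53.6 (the €13 wedge).
Burden on consumers: €2.6; on sellers: €10.4. (They sum to €13.)
The less price-elastic side of the market bears the larger share of a per-unit tax.

Consumers bear €2.6 per permit; sellers bear €10.4 per permit.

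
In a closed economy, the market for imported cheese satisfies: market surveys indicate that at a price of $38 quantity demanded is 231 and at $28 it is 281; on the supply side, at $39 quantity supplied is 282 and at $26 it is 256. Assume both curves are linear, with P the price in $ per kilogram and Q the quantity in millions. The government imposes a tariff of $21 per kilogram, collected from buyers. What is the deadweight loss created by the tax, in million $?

Demand slope: (281 − 231)/(28 − 38) = -5, so Qd = 421 − 5P.
Supply slope: (256 − 282)/(26 − 39) = 2, so Qs = 2P + 204.
Before the tax: set 421 − 5P = 2P + 204 → P* = $31, Q* = 266.
With the tax collected from buyers, demand (in seller-price terms) shifts: Qd = 421 − 5(P + 21).
Solving gives Q = 236 with buyers paying $37 and sellers receiving $16 (the $21 wedge).
Quantity falls by |ΔQ| = |266 − 236| = 30.
DWL = ½ · t · |ΔQ| = ½ · 21 · 30 = $315.

Deadweight loss = $315 million.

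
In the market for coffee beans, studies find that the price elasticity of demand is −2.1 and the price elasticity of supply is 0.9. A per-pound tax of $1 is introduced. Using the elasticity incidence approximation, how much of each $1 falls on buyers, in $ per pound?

Buyers bear ≈ $0.3 per pound.

Incidence ratio: buyers' share ≈ εs / (εs + |εd|) = 0.9 / (0.9 + 2.1) = 0.3.
So buyers bear ≈ 0.3 × $1 = $0.3; producers bear $0.7.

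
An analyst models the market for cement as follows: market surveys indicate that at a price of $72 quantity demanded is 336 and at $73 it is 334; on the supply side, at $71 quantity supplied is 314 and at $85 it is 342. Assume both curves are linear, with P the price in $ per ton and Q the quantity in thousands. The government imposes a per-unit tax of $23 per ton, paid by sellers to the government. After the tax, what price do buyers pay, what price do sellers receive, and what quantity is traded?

Buyers pay $88.5; sellers receive $65.5; quantity = 303.

Demand slope: (334 − 336)/(73 − 72) = -2, so Qd = 480 − 2P.
Supply slope: (342 − 314)/(85 − 71) = 2, so Qs = 2P + 172.
Without the tax, 480 − 2P = 2P + 172 gives 4P = 308, so P* = $77 and Q* = 326.
With the tax collected from sellers, supply shifts: Qs = 2(P − 23) + 172.
New equilibrium: buyers pay $88.5, sellers receive $65.5, Q = 303. (Wedge: Pb − Ps = 23.)
The less price-elastic side of the market bears the larger share of a per-unit tax.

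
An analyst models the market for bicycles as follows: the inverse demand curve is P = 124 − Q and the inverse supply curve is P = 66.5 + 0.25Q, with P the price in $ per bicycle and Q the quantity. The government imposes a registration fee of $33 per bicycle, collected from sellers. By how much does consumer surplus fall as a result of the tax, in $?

Consumer surplus falls by $865.92.

Rewrite in direct form: Qd = 124 − P and Qs = 4P − 266.
Before the tax: set 124 − P = 4P − 266 → P* = $78, Q* = 46.
With the tax collected from sellers, supply shifts: Qs = 4(P − 33) − 266.
Solving gives Q = 19.6 with buyers paying $104.4 and sellers receiving $71.4 (the $33 wedge).
ΔCS is the trapezoid between Q = 19.6 and Q = 46 of height $26.4: ½ · (46 + 19.6) · 26.4 = $865.92.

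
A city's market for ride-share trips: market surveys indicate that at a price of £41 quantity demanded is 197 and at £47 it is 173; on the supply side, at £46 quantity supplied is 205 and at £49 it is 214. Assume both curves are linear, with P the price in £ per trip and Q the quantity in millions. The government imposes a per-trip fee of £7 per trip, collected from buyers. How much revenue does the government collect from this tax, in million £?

Tax revenue = £1267 million.

Demand slope: (173 − 197)/(47 − 41) = -4, so Qd = 361 − 4P.
Supply slope: (214 − 205)/(49 − 46) = 3, so Qs = 3P + 67.
Without the tax, 361 − 4P = 3P + 67 gives 7P = 294, so P* = £42 and Q* = 193.
With the tax collected from buyers, demand (in seller-price terms) shifts: Qd = 361 − 4(P + 7).
Solving gives Q = 181 with buyers paying £45 and suppliers receiving £38 (the £7 wedge).
Revenue = t · Q = 7 · 181 = £1267.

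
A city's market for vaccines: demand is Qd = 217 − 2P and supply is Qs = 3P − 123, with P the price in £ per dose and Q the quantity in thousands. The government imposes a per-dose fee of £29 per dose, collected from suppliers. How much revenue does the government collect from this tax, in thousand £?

Without the tax, 217 − 2P = 3P − 123 gives 5P = 340, so P* = £68 and Q* = 81.
With the tax collected from suppliers, supply shifts: Qs = 3(P − 29) − 123.
Solving gives Q = 46.2 with buyers paying £85.4 and suppliers receiving £56.4 (the £29 wedge).
Revenue = t · Q = 29 · 46.2 = £1339.8.

Tax revenue = £1339.8 thousand.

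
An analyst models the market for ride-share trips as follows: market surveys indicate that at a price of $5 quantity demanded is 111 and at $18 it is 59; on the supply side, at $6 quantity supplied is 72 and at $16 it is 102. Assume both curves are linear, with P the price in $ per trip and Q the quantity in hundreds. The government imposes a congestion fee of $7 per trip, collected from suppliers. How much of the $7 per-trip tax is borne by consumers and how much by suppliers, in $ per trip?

Consumers bear $3 per trip; suppliers bear $4 per trip.

Demand slope: (59 − 111)/(18 − 5) = -4, so Qd = 131 − 4P.
Supply slope: (102 − 72)/(16 − 6) = 3, so Qs = 3P + 54.
Before the tax: set 131 − 4P = 3P + 54 → P* = $11, Q* = 87.
With the tax collected from suppliers, supply shifts: Qs = 3(P − 7) + 54.
New equilibrium: consumers pay $14, suppliers receive $7, Q = 75. (Wedge: Pb − Ps = 7.)
Burden on consumers: $3; on suppliers: $4. (They sum to $7.)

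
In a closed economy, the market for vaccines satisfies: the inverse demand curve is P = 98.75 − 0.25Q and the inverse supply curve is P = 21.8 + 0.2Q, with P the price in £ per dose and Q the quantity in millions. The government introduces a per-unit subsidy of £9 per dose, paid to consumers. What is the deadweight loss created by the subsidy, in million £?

Deadweight loss = £90 million.

Inverting to Q(P) form: Qd = 395 − 4P; Qs = 5P − 109.
Without the subsidy, 395 − 4P = 5P − 109 gives 9P = 504, so P* = £56 and Q* = 171.
With a per-unit subsidy paid to consumers, each effectively pays P − 9, so demand becomes Qd = 395 − 4(P − 9).
New equilibrium: consumers pay £51, suppliers receive £60, Q = 191. (Wedge: Pb − Ps = −9.)
Quantity rises by |ΔQ| = |171 − 191| = 20.
DWL = ½ · t · |ΔQ| = ½ · 9 · 20 = £90.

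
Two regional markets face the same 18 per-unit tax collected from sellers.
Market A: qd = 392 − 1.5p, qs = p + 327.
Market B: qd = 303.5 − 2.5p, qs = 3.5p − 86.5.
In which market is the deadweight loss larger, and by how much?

Market B, by 139.05.

Market A: pre-tax p* = 26, q* = 353; post-tax q = 342.2; deadweight loss = 97.2.
Market B: pre-tax p* = 65, q* = 141; post-tax q = 114.75; deadweight loss = 236.25.
Difference: 97.2 vs 236.25 → market B is larger by 139.05.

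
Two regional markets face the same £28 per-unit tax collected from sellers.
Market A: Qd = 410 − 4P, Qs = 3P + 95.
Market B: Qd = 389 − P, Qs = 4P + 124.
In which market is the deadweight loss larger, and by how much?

Market A: pre-tax P* = £45, Q* = 230; post-tax Q = 182; deadweight loss = £672.
Market B: pre-tax P* = £53, Q* = 336; post-tax Q = 313.6; deadweight loss = £313.6.
Difference: £672 vs £313.6 → market A is larger by £358.4.

Market A, by £358.4.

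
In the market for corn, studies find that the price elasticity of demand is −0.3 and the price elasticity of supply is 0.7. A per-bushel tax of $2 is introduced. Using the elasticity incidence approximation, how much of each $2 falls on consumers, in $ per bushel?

Incidence ratio: consumers' share ≈ εs / (εs + |εd|) = 0.7 / (0.7 + 0.3) = 0.7.
So consumers bear ≈ 0.7 × $2 = $1.4; sellers bear $0.6.

Consumers bear ≈ $1.4 per bushel.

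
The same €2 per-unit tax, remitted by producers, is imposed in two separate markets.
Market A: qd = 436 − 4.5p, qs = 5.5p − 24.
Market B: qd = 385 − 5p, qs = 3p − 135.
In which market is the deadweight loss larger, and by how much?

Market A: pre-tax p* = €46, q* = 229; post-tax q = 224.05; deadweight loss = €4.95.
Market B: pre-tax p* = €65, q* = 60; post-tax q = 56.25; deadweight loss = €3.75.
Difference: €4.95 vs €3.75 → market A is larger by €1.2.

Market A, by €1.2.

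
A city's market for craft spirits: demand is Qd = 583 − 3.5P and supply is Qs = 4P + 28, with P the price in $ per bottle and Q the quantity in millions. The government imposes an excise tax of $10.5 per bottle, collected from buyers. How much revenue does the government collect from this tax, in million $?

Tax revenue = $3196.2 million.

Before the tax: set 583 − 3.5P = 4P + 28 → P* = $74, Q* = 324.
With the tax collected from buyers, demand (in seller-price terms) shifts: Qd = 583 − 3.5(P + 10.5).
New equilibrium: buyers pay $79.6, suppliers receive $69.1, Q = 304.4. (Wedge: Pb − Ps = 10.5.)
Revenue = t · Q = 10.5 · 304.4 = $3196.2.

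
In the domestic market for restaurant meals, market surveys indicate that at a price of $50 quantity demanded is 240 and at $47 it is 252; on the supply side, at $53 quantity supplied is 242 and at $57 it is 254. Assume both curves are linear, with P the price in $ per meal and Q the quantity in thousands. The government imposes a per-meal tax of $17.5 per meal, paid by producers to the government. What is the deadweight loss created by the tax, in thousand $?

Deadweight loss = $262.5 thousand.

Demand slope: (252 − 240)/(47 − 50) = -4, so Qd = 440 − 4P.
Supply slope: (254 − 242)/(57 − 53) = 3, so Qs = 3P + 83.
Before the tax: set 440 − 4P = 3P + 83 → P* = $51, Q* = 236.
With the tax collected from producers, supply shifts: Qs = 3(P − 17.5) + 83.
New equilibrium: consumers pay $58.5, producers receive $41, Q = 206. (Wedge: Pb − Ps = 17.5.)
Quantity falls by |ΔQ| = |236 − 206| = 30.
DWL = ½ · t · |ΔQ| = ½ · 17.5 · 30 = $262.5.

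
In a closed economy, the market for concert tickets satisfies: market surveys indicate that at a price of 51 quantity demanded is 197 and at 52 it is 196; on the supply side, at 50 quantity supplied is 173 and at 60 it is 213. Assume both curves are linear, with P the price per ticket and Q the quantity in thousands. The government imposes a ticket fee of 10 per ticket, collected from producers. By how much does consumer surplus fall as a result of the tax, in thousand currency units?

Demand slope: (196 − 197)/(52 − 51) = -1, so Qd = 248 − P.
Supply slope: (213 − 173)/(60 − 50) = 4, so Qs = 4P − 27.
Without the tax, 248 − P = 4P − 27 gives 5P = 275, so P* = 55 and Q* = 193.
With the tax collected from producers, supply shifts: Qs = 4(P − 10) − 27.
Solving gives Q = 185 with buyers paying 63 and producers receiving 53 (the 10 wedge).
ΔCS is the trapezoid between Q = 185 and Q = 193 of height 8: ½ · (193 + 185) · 8 = 1512.

Consumer surplus falls by 1512 thousand.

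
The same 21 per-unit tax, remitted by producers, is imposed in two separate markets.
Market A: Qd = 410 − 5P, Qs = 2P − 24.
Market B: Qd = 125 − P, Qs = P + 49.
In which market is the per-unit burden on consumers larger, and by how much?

Market B, by 4.5.

Market A: pre-tax P* = 62, Q* = 100; post-tax Q = 70; per-unit burden on consumers = 6.
Market B: pre-tax P* = 38, Q* = 87; post-tax Q = 76.5; per-unit burden on consumers = 10.5.
Difference: 6 vs 10.5 → market B is larger by 4.5.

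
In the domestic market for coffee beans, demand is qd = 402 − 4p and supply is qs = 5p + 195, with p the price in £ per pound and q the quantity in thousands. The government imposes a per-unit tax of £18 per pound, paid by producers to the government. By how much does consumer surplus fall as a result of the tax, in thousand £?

Before the tax: set 402 − 4p = 5p + 195 → p* = £23, q* = 310.
With the tax collected from producers, supply shifts: qs = 5(p − 18) + 195.
Solving gives q = 270 with consumers paying £33 and producers receiving £15 (the £18 wedge).
ΔCS is the trapezoid between Q = 270 and Q = 310 of height £10: ½ · (310 + 270) · 10 = £2900.

Consumer surplus falls by £2900 thousand.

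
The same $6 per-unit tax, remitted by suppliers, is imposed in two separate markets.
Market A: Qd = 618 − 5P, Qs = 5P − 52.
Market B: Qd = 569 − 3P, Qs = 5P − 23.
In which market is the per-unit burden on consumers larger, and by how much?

Market A: pre-tax P* = $67, Q* = 283; post-tax Q = 268; per-unit burden on consumers = $3.
Market B: pre-tax P* = $74, Q* = 347; post-tax Q = 335.75; per-unit burden on consumers = $3.75.
Difference: $3 vs $3.75 → market B is larger by $0.75.

Market B, by $0.75.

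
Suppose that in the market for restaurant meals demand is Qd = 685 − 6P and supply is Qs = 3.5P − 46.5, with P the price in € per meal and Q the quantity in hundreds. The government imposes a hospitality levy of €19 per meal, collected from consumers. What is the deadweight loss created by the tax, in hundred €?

Before the tax: set 685 − 6P = 3.5P − 46.5 → P* = €77, Q* = 223.
With the tax collected from consumers, demand (in seller-price terms) shifts: Qd = 685 − 6(P + 19).
Solving gives Q = 181 with consumers paying €84 and suppliers receiving €65 (the €19 wedge).
Quantity falls by |ΔQ| = |223 − 181| = 42.
DWL = ½ · t · |ΔQ| = ½ · 19 · 42 = €399.

Deadweight loss = €399 hundred.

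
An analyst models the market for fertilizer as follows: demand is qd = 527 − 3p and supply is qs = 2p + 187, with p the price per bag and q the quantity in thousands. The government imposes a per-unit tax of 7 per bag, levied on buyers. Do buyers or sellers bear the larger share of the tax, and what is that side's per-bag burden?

Without the tax, 527 − 3p = 2p + 187 gives 5p = 340, so p* = 68 and q* = 323.
With the tax collected from buyers, demand (in seller-price terms) shifts: qd = 527 − 3(p + 7).
Solving gives q = 314.6 with buyers paying 70.8 and sellers receiving 63.8 (the 7 wedge).
Per-bag burden: buyers 2.8, sellers 4.2.
Sellers take the larger share because supply is less price-elastic here (demand slope 3 vs supply slope 2).

Sellers bear the larger share: 4.2 per bag.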